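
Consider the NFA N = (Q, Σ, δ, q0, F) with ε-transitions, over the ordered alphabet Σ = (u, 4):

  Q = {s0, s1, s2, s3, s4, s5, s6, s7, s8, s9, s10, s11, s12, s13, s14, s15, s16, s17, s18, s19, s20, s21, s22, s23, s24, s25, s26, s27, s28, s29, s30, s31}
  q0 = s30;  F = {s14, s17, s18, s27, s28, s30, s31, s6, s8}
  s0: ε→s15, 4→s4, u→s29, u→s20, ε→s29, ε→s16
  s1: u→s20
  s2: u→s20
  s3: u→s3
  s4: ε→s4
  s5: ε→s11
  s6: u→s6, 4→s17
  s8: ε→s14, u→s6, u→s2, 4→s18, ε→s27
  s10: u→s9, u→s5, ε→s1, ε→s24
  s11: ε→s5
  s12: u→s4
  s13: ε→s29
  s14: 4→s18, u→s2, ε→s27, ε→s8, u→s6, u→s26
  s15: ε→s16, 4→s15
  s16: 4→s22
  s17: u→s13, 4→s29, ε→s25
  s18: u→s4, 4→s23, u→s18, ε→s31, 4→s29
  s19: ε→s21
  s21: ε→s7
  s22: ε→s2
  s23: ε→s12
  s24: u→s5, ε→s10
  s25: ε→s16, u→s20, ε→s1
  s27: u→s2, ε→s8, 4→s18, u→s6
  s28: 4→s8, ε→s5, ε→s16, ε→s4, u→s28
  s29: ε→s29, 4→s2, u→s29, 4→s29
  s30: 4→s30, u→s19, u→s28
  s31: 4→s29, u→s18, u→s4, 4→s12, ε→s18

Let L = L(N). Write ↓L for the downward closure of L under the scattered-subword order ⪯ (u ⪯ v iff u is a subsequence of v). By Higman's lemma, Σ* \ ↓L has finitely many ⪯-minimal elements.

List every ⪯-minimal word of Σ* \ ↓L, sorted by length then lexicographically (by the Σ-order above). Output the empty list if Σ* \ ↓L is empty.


|Q|=32, |F|=9, |δ|=72 (29 ε).
min D↑ (7 st, q0=0, F={6}): 0:u→1,4→0 1:u→1,4→2 2:u→3,4→4 3:u→3,4→5 4:u→4,4→6 5:u→6,4→6 6:u→6,4→6 (ε-aug+det+¬).
'u444': N↓-sim [26, 25, 19, 14, 7] end={s12,s2,s20,s22,s23,s29,s4} — reject; 4/4 single-dels accept.
'u4u4u': |S_i|=[26, 25, 19, 16, 12, 5] end={s13,s2,s20,s29,s4} rej; 5/5 deletions ∈↓L.
2 words, ⪯-incomp.

Antichain: [u444, u4u4u].


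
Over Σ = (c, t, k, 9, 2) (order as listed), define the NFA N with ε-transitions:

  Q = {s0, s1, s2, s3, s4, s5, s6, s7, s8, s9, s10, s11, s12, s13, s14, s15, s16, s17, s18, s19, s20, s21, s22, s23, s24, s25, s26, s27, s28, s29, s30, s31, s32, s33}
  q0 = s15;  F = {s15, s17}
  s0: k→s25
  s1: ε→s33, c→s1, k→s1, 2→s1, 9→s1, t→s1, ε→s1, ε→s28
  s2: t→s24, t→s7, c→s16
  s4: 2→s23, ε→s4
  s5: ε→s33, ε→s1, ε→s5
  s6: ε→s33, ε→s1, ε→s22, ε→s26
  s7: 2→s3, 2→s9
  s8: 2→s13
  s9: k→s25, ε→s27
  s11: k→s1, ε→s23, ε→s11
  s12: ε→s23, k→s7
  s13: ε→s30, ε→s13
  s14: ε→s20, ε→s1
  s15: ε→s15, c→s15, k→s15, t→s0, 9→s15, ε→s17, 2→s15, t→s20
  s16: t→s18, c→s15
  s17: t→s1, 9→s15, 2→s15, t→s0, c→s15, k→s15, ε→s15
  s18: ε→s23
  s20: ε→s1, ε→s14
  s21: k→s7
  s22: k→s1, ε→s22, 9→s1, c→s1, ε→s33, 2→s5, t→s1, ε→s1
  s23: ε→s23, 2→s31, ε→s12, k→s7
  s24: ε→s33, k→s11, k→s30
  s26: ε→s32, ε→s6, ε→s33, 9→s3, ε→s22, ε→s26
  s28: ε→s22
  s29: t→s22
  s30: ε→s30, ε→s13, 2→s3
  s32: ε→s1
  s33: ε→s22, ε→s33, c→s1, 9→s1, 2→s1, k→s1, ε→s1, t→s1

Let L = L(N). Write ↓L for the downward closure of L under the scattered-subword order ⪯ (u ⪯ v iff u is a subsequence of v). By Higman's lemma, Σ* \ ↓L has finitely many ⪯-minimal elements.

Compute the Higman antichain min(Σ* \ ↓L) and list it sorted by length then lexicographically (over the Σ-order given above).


min(Σ*\↓L) = [t].

|Q|=34, |F|=2, |δ|=91 (43 ε).
min D↑ (2 st, q0=0, F={1}): 0:c→0,t→1,k→0,9→0,2→0 1:c→1,t→1,k→1,9→1,2→1 [Hopcroft].
't': N↓-sim [11, 9] end={s0,s1,s14,s20,s22,s25,s28,s33,s5} ∉↓L; 1/1 deletions ∈↓L.
1 obstructions.


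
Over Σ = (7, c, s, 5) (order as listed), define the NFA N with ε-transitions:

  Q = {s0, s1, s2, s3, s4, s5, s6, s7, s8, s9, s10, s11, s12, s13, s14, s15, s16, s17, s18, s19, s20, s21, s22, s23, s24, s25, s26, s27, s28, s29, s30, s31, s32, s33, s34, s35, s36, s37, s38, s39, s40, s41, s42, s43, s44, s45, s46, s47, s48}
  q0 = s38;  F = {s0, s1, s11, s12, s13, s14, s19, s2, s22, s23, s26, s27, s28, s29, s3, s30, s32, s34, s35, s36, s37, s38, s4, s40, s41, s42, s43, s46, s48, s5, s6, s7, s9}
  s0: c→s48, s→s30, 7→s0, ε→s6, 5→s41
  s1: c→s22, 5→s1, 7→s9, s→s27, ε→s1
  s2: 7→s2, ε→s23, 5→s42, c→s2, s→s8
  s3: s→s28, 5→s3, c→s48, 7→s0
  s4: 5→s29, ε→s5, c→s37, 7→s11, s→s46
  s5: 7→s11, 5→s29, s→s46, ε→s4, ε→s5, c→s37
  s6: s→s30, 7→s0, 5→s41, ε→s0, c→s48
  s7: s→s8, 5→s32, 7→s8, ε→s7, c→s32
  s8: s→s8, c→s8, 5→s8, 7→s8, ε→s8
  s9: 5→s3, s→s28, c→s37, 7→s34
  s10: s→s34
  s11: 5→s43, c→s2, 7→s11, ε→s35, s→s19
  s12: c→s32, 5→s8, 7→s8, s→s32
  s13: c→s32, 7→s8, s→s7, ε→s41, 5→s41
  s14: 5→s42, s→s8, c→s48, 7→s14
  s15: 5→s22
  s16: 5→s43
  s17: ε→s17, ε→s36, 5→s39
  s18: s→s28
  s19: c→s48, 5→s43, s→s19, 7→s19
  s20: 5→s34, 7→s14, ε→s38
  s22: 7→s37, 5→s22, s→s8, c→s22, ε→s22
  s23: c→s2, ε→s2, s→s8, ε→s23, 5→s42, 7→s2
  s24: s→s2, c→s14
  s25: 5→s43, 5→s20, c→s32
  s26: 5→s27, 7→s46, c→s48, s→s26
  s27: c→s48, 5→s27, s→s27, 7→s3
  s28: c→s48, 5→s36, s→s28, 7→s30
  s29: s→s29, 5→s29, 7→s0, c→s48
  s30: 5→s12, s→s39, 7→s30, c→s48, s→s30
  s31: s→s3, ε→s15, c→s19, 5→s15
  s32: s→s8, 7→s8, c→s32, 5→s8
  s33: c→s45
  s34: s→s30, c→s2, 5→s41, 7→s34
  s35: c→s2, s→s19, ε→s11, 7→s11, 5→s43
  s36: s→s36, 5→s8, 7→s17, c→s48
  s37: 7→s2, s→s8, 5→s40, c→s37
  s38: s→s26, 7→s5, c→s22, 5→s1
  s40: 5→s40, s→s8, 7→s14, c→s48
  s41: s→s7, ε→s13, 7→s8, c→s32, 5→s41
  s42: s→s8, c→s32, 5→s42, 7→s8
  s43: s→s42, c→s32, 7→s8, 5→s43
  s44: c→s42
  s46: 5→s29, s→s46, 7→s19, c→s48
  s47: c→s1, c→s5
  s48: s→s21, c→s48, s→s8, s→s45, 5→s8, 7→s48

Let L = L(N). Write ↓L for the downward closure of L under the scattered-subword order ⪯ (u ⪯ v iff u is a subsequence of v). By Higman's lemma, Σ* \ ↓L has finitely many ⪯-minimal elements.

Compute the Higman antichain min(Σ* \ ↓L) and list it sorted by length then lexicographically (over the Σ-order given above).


min(Σ*\↓L) = [cs, sc5, 7757, 75c5, 775ss, 57s55].

|Q|=49, |F|=33, |δ|=178 (20 ε).
min D↑ (29 st, q0=0, F={9}): 0:7→1,c→2,s→3,5→4 1:7→5,c→6,s→7,5→8 2:7→6,c→2,s→9,5→2 3:7→7,c→10,s→3,5→11 4:7→12,c→2,s→11,5→4 5:7→5,c→13,s→14,5→15 6:7→13,c→6,s→9,5→16 7:7→14,c→10,s→7,5→8 8:7→17,c→10,s→8,5→8 9:7→9,c→9,s→9,5→9 10:7→10,c→10,s→9,5→9 11:7→18,c→10,s→11,5→11 12:7→19,c→6,s→20,5→18 13:7→13,c→13,s→9,5→21 14:7→14,c→10,s→14,5→15 15:7→9,c→22,s→21,5→15 16:7→23,c→10,s→9,5→16 17:7→17,c→10,s→24,5→25 18:7→17,c→10,s→20,5→18 19:7→19,c→13,s→24,5→25 20:7→24,c→10,s→20,5→26 21:7→9,c→22,s→9,5→21 22:7→9,c→22,s→9,5→9 23:7→23,c→10,s→9,5→21 24:7→24,c→10,s→24,5→27 25:7→9,c→22,s→28,5→25 26:7→26,c→10,s→26,5→9 27:7→9,c→22,s→22,5→9 28:7→9,c→22,s→9,5→22 [Hopcroft].
'cs': run [38, 12, 3] end={s21,s45,s8} ∉↓L; 2/2 deletions ∈↓L.
'sc5': |S_i|=[38, 24, 5, 1] end={s8} rej; 3/3 deletions ∈↓L.
'7757': N↓-sim [38, 33, 24, 9, 1] end={s8} rej; 4/4 del acc.
'75c5': run [38, 33, 22, 5, 1] end={s8} ∉↓L; 4/4 single-dels accept.
'775ss': run [38, 33, 24, 9, 4, 1] end={s8} rej; 5/5 single-dels accept.
'57s55': N↓-sim [38, 30, 25, 12, 9, 2] end={s39,s8} ∉↓L; 5/5 deletions ∈↓L.
6 minimals (antichain).


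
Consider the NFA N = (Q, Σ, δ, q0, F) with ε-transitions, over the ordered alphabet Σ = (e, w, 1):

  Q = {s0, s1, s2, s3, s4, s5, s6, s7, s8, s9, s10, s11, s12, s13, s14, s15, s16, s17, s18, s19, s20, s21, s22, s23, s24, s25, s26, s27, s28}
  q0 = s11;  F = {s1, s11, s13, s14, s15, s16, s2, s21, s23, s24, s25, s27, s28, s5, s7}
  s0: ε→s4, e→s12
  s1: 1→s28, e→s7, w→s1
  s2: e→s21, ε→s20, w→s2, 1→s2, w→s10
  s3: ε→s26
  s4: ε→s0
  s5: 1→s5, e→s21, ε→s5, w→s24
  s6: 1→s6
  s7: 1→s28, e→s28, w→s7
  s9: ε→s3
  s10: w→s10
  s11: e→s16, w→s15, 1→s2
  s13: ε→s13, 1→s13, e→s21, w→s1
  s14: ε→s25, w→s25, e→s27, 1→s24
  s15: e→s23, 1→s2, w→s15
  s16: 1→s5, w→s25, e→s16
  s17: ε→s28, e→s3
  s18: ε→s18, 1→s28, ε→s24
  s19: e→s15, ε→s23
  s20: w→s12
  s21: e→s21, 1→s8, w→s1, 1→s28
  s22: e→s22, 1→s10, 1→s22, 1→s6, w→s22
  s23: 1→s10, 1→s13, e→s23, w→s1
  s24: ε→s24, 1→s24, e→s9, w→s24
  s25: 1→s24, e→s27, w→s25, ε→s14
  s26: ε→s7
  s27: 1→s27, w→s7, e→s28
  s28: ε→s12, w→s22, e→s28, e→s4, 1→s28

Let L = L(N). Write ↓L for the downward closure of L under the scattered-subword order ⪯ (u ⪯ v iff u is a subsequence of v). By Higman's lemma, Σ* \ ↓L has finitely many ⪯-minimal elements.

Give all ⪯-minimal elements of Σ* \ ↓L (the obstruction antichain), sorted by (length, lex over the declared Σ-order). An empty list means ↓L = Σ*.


|Q|=29, |F|=15, |δ|=77 (16 ε).
min D↑ (15 st, q0=0, F={14}): 0:e→1,w→2,1→3 1:e→1,w→4,1→5 2:e→6,w→2,1→3 3:e→7,w→3,1→3 4:e→8,w→4,1→9 5:e→7,w→9,1→5 6:e→6,w→10,1→11 7:e→7,w→10,1→12 8:e→12,w→13,1→8 9:e→13,w→9,1→9 10:e→13,w→10,1→12 11:e→7,w→10,1→11 12:e→12,w→14,1→12 13:e→12,w→13,1→12 14:e→14,w→14,1→14.
'1e1w': run [26, 20, 14, 8, 3] end={s10,s22,s6} — reject; 4/4 del acc.
'eweew': N↓-sim [26, 22, 16, 12, 7, 3] end={s10,s22,s6} rej; 5/5 single-dels accept.
'wew1w': |S_i|=[26, 23, 17, 9, 7, 3] end={s10,s22,s6} — reject; 5/5 single-dels accept.
3 minimals (antichain).

A = [1e1w, eweew, wew1w].


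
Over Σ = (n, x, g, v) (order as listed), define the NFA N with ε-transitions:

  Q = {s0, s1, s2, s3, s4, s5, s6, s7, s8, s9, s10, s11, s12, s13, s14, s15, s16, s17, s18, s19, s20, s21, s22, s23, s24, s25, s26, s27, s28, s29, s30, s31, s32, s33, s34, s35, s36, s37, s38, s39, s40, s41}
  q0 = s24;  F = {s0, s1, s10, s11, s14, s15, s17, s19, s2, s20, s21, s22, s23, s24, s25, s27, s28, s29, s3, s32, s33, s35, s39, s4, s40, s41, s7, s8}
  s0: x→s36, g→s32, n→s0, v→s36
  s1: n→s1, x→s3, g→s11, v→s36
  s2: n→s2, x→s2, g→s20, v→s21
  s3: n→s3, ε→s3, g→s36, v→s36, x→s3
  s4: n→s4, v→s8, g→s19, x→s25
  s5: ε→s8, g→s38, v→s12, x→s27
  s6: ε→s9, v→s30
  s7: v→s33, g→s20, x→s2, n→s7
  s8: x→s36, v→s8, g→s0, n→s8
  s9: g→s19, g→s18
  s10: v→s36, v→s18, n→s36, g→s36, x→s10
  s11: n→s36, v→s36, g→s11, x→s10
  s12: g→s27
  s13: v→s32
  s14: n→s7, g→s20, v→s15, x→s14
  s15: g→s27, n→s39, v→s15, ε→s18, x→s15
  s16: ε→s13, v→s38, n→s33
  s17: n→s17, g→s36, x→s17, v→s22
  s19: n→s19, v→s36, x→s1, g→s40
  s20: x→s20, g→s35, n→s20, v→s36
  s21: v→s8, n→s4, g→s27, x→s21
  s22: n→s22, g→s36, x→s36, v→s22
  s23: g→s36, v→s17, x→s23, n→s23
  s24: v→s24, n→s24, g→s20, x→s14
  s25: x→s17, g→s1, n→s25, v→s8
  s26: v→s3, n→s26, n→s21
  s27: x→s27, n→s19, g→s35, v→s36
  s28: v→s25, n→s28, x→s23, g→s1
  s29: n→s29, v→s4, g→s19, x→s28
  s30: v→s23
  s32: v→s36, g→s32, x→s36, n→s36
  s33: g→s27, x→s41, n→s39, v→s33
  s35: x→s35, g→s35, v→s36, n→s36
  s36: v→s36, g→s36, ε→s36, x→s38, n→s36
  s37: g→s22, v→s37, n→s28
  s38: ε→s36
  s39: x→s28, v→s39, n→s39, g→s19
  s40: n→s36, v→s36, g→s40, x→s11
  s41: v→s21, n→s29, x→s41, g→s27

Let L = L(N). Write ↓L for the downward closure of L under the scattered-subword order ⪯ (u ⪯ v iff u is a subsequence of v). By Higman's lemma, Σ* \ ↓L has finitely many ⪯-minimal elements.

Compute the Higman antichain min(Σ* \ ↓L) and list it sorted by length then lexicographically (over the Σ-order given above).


|Q|=42, |F|=28, |δ|=141 (7 ε).
min D↑ (29 st, q0=0, F={6}): 0:n→0,x→1,g→2,v→0 1:n→3,x→1,g→2,v→4 2:n→2,x→2,g→5,v→6 3:n→3,x→7,g→2,v→8 4:n→9,x→4,g→10,v→4 5:n→6,x→5,g→5,v→6 6:n→6,x→6,g→6,v→6 7:n→7,x→7,g→2,v→11 8:n→9,x→12,g→10,v→8 9:n→9,x→13,g→14,v→9 10:n→14,x→10,g→5,v→6 11:n→15,x→11,g→10,v→16 12:n→17,x→12,g→10,v→11 13:n→13,x→18,g→19,v→20 14:n→14,x→19,g→21,v→6 15:n→15,x→20,g→14,v→16 16:n→16,x→6,g→22,v→16 17:n→17,x→13,g→14,v→15 18:n→18,x→18,g→6,v→23 19:n→19,x→24,g→25,v→6 20:n→20,x→23,g→19,v→16 21:n→6,x→25,g→21,v→6 22:n→22,x→6,g→26,v→6 23:n→23,x→23,g→6,v→27 24:n→24,x→24,g→6,v→6 25:n→6,x→28,g→25,v→6 26:n→6,x→6,g→26,v→6 27:n→27,x→6,g→6,v→27 28:n→6,x→28,g→6,v→6 (ε-aug+det+¬).
'gv': |S_i|=[31, 14, 3] end={s18,s36,s38} ∉↓L; 2/2 single-dels accept.
'ggn': |S_i|=[31, 14, 8, 2] end={s36,s38} — reject; 3/3 deletions ∈↓L.
'xnxvvx': N↓-sim [31, 30, 28, 25, 19, 7, 2] end={s36,s38} ∉↓L; 6/6 deletions ∈↓L.
'xvnxxg': N↓-sim [31, 30, 26, 20, 15, 8, 2] end={s36,s38} — reject; 6/6 deletions ∈↓L.
4 minimals (antichain).

A = [gv, ggn, xnxvvx, xvnxxg].


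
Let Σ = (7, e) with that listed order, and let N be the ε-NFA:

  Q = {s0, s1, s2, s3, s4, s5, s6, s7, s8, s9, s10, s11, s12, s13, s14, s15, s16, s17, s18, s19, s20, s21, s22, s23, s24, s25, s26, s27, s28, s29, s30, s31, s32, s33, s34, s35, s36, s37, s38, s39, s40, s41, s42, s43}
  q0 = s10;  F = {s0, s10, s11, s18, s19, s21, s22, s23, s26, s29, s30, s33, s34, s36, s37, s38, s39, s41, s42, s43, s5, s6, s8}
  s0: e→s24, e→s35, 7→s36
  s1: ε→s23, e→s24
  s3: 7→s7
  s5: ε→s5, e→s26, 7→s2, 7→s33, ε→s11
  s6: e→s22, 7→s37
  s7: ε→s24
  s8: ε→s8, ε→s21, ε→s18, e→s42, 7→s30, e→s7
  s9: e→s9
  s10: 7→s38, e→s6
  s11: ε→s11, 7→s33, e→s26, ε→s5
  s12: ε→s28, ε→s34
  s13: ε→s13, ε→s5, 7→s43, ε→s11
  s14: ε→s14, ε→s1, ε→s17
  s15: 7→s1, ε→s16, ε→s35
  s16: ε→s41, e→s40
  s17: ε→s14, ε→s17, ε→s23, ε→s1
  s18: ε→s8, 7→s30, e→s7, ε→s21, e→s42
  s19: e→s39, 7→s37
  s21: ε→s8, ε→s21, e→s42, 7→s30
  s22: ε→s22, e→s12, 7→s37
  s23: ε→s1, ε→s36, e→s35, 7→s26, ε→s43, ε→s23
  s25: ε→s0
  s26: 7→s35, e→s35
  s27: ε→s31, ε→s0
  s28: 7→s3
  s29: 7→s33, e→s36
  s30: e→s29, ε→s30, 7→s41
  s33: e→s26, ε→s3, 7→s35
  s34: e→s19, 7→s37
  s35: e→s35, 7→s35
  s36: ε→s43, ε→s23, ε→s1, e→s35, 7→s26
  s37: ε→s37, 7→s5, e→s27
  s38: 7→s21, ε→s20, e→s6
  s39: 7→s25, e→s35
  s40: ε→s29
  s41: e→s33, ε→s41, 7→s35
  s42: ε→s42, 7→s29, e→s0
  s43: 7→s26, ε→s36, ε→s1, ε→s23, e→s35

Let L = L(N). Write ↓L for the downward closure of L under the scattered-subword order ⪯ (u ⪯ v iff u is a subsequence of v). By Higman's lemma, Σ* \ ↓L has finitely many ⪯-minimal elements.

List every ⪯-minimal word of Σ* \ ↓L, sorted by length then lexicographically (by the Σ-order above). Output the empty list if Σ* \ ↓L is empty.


Antichain: [e7ee, 77777, 77eee, e7777, e77e7, eeeeee].

|Q|=44, |F|=23, |δ|=108 (49 ε).
min D↑ (19 st, q0=0, F={16}): 0:7→1,e→2 1:7→3,e→2 2:7→4,e→5 3:7→6,e→7 4:7→8,e→9 5:7→4,e→10 6:7→11,e→12 7:7→12,e→9 8:7→13,e→14 9:7→15,e→16 10:7→4,e→17 11:7→16,e→13 12:7→13,e→15 13:7→16,e→14 14:7→16,e→16 15:7→14,e→16 16:7→16,e→16 17:7→4,e→18 18:7→9,e→16.
'e7ee': |S_i|=[35, 27, 19, 10, 2] end={s24,s35} rej; 4/4 del acc.
'77777': |S_i|=[35, 34, 25, 16, 8, 3] end={s24,s35,s7} ∉↓L; 5/5 deletions ∈↓L.
'77eee': run [35, 34, 25, 15, 8, 2] end={s24,s35} — reject; 5/5 del acc.
'e7777': N↓-sim [35, 27, 19, 13, 7, 3] end={s24,s35,s7} rej; 5/5 del acc.
'e77e7': |S_i|=[35, 27, 19, 13, 3, 1] end={s35} rej; 5/5 deletions ∈↓L.
'eeeeee': |S_i|=[35, 27, 24, 23, 20, 12, 2] end={s24,s35} rej; 6/6 del acc.
6 words, ⪯-incomp.


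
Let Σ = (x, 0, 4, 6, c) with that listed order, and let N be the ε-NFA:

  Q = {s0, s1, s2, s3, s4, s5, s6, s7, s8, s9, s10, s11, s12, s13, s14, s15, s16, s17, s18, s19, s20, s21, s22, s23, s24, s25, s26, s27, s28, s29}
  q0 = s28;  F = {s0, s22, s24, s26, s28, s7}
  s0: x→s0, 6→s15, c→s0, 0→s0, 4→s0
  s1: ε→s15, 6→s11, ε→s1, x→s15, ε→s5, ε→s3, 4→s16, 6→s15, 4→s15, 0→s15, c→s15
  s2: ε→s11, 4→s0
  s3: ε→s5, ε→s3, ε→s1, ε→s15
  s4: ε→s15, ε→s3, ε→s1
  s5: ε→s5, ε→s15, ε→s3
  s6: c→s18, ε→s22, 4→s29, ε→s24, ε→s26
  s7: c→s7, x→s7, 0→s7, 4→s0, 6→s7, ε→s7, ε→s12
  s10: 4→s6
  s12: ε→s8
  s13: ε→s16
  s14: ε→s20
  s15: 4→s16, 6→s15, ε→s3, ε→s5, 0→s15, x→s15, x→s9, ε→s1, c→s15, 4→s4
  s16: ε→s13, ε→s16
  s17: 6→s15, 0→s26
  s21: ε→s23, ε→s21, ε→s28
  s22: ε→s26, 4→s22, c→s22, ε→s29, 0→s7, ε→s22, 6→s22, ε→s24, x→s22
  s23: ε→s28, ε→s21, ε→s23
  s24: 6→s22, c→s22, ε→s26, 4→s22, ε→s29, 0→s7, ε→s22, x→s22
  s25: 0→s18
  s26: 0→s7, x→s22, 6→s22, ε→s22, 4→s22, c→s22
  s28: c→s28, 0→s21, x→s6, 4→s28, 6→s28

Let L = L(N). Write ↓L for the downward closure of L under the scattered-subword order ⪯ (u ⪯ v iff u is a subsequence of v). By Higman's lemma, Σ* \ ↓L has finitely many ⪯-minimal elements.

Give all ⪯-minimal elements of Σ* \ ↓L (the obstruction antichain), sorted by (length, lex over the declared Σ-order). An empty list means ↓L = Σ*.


Antichain: [x046].

|Q|=30, |F|=6, |δ|=93 (42 ε).
min D↑ (5 st, q0=0, F={4}): 0:x→1,0→0,4→0,6→0,c→0 1:x→1,0→2,4→1,6→1,c→1 2:x→2,0→2,4→3,6→2,c→2 3:x→3,0→3,4→3,6→4,c→3 4:x→4,0→4,4→4,6→4,c→4 [Hopcroft].
'x046': |S_i|=[22, 19, 13, 10, 9] end={s1,s11,s13,s15,s16,s3,s4,s5,s9} rej; 4/4 del acc.
1 words, ⪯-incomp.


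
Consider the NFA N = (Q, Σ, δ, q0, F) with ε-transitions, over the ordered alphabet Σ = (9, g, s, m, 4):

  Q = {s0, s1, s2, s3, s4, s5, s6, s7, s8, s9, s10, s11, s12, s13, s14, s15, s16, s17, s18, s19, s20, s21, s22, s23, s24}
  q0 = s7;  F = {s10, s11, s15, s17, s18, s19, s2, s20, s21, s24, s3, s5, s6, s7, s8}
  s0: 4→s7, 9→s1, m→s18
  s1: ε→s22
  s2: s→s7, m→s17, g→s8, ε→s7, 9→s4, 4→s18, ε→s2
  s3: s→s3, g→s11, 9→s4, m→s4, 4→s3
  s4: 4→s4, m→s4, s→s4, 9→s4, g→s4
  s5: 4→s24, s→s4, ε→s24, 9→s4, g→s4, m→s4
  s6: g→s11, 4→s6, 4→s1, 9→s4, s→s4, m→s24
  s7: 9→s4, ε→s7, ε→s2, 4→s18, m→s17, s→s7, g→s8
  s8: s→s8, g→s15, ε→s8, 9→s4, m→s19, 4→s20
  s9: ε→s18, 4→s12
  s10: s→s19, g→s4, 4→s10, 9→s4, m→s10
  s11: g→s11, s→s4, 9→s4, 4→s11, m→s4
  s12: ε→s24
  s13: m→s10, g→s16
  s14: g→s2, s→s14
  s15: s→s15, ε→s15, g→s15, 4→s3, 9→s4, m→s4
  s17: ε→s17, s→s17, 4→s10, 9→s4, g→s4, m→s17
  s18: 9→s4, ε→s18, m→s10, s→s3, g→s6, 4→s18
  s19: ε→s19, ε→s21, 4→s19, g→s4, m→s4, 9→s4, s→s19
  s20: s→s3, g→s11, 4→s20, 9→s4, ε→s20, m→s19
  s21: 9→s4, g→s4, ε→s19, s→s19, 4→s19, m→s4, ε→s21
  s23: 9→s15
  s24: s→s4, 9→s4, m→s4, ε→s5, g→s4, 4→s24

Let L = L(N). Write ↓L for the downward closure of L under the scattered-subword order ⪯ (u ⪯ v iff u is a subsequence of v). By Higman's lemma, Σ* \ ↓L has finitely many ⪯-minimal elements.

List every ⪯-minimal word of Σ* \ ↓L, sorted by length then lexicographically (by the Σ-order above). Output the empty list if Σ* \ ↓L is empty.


|Q|=25, |F|=15, |δ|=108 (18 ε).
min D↑ (13 st, q0=0, F={1}): 0:9→1,g→2,s→0,m→3,4→4 1:9→1,g→1,s→1,m→1,4→1 2:9→1,g→5,s→2,m→6,4→7 3:9→1,g→1,s→3,m→3,4→8 4:9→1,g→9,s→10,m→8,4→4 5:9→1,g→5,s→5,m→1,4→10 6:9→1,g→1,s→6,m→1,4→6 7:9→1,g→11,s→10,m→6,4→7 8:9→1,g→1,s→6,m→8,4→8 9:9→1,g→11,s→1,m→12,4→9 10:9→1,g→11,s→10,m→1,4→10 11:9→1,g→11,s→1,m→1,4→11 12:9→1,g→1,s→1,m→1,4→12 (ε-aug+det+¬).
'9': run [18, 1] end={s4} rej; 1/1 deletions ∈↓L.
'mg': run [18, 7, 1] end={s4} ∉↓L; 2/2 del acc.
'ggm': run [18, 13, 4, 1] end={s4} rej; 3/3 deletions ∈↓L.
'gmm': |S_i|=[18, 13, 5, 1] end={s4} ∉↓L; 3/3 del acc.
'4gs': run [18, 13, 7, 1] end={s4} — reject; 3/3 single-dels accept.
'4sm': |S_i|=[18, 13, 5, 1] end={s4} — reject; 3/3 del acc.
6 words, ⪯-incomp.

Antichain: [9, mg, ggm, gmm, 4gs, 4sm].


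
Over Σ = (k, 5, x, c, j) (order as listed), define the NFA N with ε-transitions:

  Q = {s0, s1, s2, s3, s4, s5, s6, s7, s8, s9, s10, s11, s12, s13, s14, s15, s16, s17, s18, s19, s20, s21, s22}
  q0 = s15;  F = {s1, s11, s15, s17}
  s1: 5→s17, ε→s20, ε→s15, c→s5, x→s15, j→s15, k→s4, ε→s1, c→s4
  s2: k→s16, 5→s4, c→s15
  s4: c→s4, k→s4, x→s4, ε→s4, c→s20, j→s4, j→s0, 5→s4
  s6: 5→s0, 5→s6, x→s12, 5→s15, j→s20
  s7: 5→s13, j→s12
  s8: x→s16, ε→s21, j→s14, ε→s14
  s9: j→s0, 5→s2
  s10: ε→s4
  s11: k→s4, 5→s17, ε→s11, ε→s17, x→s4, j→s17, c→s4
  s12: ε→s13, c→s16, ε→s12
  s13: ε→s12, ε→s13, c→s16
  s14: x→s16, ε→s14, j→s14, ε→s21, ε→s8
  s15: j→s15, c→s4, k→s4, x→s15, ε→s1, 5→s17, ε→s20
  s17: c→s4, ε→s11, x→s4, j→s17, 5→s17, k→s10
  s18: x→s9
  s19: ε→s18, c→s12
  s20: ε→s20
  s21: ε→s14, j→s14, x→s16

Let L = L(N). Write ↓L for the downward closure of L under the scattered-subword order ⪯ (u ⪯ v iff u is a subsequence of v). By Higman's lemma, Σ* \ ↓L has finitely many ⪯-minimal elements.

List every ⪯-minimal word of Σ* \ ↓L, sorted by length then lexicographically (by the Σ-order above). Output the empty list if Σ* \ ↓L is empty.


min(Σ*\↓L) = [k, c, 5x].

|Q|=23, |F|=4, |δ|=72 (22 ε).
min D↑ (3 st, q0=0, F={1}): 0:k→1,5→2,x→0,c→1,j→0 1:k→1,5→1,x→1,c→1,j→1 2:k→1,5→2,x→1,c→1,j→2 [Hopcroft].
'k': |S_i|=[9, 4] end={s0,s10,s20,s4} — reject; 1/1 del acc.
'c': N↓-sim [9, 4] end={s0,s20,s4,s5} ∉↓L; 1/1 del acc.
'5x': run [9, 6, 3] end={s0,s20,s4} rej; 2/2 single-dels accept.
3 obstructions.


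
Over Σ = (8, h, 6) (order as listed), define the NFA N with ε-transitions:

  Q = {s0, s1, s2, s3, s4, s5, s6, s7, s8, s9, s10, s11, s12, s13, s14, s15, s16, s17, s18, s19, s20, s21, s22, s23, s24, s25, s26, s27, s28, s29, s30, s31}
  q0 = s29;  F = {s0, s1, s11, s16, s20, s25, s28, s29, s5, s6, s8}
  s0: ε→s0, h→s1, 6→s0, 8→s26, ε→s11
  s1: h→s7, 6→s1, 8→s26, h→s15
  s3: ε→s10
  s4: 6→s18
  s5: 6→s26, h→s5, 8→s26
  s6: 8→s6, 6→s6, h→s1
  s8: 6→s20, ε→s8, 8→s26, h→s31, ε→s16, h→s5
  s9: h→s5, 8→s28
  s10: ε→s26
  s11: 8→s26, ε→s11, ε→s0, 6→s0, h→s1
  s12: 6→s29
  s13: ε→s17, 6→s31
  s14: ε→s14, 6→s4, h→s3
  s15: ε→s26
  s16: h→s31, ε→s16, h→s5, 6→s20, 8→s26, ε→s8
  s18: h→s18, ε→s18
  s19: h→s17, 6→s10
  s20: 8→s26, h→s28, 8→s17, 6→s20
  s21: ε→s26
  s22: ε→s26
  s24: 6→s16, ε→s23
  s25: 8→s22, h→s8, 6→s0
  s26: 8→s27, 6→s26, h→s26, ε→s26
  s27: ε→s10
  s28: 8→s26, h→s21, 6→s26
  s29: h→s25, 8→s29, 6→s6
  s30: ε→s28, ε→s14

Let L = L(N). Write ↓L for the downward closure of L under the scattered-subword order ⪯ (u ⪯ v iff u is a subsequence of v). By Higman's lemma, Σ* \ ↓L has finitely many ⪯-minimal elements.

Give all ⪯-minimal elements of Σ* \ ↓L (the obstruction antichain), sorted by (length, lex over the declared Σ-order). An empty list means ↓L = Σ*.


A = [h8, 6hh, hhh6].

|Q|=32, |F|=11, |δ|=72 (21 ε).
min D↑ (10 st, q0=0, F={3}): 0:8→0,h→1,6→2 1:8→3,h→4,6→5 2:8→2,h→6,6→2 3:8→3,h→3,6→3 4:8→3,h→7,6→8 5:8→3,h→6,6→5 6:8→3,h→3,6→6 7:8→3,h→7,6→3 8:8→3,h→9,6→8 9:8→3,h→3,6→3.
'h8': |S_i|=[20, 18, 5] end={s10,s17,s22,s26,s27} ∉↓L; 2/2 single-dels accept.
'6hh': |S_i|=[20, 13, 8, 6] end={s10,s15,s21,s26,s27,s7} — reject; 3/3 deletions ∈↓L.
'hhh6': run [20, 18, 14, 9, 3] end={s10,s26,s27} — reject; 4/4 single-dels accept.
3 minimals (antichain).


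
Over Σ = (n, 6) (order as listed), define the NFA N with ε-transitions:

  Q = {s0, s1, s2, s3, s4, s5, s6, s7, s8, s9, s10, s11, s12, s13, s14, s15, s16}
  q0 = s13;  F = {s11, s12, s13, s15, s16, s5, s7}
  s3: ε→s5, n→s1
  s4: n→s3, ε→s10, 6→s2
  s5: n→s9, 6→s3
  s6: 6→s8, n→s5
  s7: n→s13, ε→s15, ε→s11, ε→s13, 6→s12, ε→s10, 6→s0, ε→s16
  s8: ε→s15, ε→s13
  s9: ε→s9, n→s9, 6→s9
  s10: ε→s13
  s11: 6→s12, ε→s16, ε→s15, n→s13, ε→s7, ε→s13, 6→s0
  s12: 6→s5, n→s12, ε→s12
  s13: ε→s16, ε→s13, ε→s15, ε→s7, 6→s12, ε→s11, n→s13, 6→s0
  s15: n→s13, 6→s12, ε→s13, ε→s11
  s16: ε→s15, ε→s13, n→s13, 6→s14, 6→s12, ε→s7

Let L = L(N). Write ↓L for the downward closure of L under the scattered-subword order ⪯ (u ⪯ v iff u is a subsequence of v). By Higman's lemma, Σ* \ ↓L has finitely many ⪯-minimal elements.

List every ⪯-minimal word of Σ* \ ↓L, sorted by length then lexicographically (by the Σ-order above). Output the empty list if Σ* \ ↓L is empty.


|Q|=17, |F|=7, |δ|=51 (26 ε).
min D↑ (4 st, q0=0, F={3}): 0:n→0,6→1 1:n→1,6→2 2:n→3,6→2 3:n→3,6→3.
'66n': N↓-sim [13, 7, 4, 2] end={s1,s9} rej; 3/3 single-dels accept.
1 obstructions.

A = [66n].


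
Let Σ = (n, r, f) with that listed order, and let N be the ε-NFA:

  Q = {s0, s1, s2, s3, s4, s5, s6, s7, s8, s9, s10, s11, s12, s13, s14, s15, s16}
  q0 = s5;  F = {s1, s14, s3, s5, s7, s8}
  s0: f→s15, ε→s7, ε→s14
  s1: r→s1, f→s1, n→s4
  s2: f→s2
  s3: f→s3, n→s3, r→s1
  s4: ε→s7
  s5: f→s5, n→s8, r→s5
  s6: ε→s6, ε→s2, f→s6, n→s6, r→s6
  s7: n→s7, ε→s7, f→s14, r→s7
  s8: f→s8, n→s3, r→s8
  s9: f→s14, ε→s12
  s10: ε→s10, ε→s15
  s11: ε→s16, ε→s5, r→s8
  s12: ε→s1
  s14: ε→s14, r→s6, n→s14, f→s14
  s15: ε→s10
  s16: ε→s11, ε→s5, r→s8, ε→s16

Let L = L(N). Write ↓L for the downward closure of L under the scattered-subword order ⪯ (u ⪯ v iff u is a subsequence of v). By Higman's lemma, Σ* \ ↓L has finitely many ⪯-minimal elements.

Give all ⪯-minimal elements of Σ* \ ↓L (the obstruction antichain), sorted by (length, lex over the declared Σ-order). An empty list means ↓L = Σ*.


|Q|=17, |F|=6, |δ|=43 (17 ε).
min D↑ (7 st, q0=0, F={6}): 0:n→1,r→0,f→0 1:n→2,r→1,f→1 2:n→2,r→3,f→2 3:n→4,r→3,f→3 4:n→4,r→4,f→5 5:n→5,r→6,f→5 6:n→6,r→6,f→6 [Hopcroft].
'nnrnfr': run [9, 8, 7, 6, 5, 3, 2] end={s2,s6} rej; 6/6 deletions ∈↓L.
1 minimals (antichain).

Antichain: [nnrnfr].


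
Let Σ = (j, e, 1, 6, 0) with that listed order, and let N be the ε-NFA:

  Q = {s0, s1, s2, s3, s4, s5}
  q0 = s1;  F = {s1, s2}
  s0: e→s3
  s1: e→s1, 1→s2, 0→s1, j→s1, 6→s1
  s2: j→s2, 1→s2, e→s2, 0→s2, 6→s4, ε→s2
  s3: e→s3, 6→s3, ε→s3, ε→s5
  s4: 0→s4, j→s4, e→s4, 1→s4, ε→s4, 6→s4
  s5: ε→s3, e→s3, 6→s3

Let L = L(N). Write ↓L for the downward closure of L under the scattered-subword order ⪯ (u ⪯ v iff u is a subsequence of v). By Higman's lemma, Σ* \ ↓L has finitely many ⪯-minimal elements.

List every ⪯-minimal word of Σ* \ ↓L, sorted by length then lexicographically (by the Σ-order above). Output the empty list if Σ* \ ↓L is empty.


|Q|=6, |F|=2, |δ|=25 (5 ε).
min D↑ (3 st, q0=0, F={2}): 0:j→0,e→0,1→1,6→0,0→0 1:j→1,e→1,1→1,6→2,0→1 2:j→2,e→2,1→2,6→2,0→2 (ε-aug+det+¬).
'16': run [3, 2, 1] end={s4} — reject; 2/2 single-dels accept.
1 minimals (antichain).

A = [16].


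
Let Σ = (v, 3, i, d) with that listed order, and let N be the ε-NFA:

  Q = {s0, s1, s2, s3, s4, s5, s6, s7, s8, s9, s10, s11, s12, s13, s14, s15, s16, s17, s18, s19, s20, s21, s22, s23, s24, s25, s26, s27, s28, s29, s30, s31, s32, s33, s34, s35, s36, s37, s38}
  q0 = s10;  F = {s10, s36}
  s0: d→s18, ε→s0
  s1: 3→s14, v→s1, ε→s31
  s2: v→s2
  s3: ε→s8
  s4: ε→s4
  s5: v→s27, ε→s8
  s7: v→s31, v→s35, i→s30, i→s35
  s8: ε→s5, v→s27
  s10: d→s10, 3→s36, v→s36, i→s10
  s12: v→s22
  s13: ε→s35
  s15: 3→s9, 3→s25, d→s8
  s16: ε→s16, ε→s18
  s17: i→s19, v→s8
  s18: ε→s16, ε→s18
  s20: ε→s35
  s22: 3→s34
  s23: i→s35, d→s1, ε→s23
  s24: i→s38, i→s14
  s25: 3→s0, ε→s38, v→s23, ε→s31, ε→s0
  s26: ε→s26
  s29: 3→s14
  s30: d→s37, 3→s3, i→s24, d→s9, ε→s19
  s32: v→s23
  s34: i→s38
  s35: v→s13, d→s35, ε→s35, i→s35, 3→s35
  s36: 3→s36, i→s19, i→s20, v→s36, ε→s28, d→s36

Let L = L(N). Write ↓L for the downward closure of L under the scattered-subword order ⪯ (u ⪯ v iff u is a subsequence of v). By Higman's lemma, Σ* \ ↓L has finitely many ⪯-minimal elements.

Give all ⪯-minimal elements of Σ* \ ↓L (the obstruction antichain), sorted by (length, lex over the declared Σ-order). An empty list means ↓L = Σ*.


|Q|=39, |F|=2, |δ|=63 (20 ε).
min D↑ (3 st, q0=0, F={2}): 0:v→1,3→1,i→0,d→0 1:v→1,3→1,i→2,d→1 2:v→2,3→2,i→2,d→2.
'vi': |S_i|=[7, 6, 4] end={s13,s19,s20,s35} — reject; 2/2 del acc.
'3i': N↓-sim [7, 6, 4] end={s13,s19,s20,s35} — reject; 2/2 del acc.
2 obstructions.

min(Σ*\↓L) = [vi, 3i].


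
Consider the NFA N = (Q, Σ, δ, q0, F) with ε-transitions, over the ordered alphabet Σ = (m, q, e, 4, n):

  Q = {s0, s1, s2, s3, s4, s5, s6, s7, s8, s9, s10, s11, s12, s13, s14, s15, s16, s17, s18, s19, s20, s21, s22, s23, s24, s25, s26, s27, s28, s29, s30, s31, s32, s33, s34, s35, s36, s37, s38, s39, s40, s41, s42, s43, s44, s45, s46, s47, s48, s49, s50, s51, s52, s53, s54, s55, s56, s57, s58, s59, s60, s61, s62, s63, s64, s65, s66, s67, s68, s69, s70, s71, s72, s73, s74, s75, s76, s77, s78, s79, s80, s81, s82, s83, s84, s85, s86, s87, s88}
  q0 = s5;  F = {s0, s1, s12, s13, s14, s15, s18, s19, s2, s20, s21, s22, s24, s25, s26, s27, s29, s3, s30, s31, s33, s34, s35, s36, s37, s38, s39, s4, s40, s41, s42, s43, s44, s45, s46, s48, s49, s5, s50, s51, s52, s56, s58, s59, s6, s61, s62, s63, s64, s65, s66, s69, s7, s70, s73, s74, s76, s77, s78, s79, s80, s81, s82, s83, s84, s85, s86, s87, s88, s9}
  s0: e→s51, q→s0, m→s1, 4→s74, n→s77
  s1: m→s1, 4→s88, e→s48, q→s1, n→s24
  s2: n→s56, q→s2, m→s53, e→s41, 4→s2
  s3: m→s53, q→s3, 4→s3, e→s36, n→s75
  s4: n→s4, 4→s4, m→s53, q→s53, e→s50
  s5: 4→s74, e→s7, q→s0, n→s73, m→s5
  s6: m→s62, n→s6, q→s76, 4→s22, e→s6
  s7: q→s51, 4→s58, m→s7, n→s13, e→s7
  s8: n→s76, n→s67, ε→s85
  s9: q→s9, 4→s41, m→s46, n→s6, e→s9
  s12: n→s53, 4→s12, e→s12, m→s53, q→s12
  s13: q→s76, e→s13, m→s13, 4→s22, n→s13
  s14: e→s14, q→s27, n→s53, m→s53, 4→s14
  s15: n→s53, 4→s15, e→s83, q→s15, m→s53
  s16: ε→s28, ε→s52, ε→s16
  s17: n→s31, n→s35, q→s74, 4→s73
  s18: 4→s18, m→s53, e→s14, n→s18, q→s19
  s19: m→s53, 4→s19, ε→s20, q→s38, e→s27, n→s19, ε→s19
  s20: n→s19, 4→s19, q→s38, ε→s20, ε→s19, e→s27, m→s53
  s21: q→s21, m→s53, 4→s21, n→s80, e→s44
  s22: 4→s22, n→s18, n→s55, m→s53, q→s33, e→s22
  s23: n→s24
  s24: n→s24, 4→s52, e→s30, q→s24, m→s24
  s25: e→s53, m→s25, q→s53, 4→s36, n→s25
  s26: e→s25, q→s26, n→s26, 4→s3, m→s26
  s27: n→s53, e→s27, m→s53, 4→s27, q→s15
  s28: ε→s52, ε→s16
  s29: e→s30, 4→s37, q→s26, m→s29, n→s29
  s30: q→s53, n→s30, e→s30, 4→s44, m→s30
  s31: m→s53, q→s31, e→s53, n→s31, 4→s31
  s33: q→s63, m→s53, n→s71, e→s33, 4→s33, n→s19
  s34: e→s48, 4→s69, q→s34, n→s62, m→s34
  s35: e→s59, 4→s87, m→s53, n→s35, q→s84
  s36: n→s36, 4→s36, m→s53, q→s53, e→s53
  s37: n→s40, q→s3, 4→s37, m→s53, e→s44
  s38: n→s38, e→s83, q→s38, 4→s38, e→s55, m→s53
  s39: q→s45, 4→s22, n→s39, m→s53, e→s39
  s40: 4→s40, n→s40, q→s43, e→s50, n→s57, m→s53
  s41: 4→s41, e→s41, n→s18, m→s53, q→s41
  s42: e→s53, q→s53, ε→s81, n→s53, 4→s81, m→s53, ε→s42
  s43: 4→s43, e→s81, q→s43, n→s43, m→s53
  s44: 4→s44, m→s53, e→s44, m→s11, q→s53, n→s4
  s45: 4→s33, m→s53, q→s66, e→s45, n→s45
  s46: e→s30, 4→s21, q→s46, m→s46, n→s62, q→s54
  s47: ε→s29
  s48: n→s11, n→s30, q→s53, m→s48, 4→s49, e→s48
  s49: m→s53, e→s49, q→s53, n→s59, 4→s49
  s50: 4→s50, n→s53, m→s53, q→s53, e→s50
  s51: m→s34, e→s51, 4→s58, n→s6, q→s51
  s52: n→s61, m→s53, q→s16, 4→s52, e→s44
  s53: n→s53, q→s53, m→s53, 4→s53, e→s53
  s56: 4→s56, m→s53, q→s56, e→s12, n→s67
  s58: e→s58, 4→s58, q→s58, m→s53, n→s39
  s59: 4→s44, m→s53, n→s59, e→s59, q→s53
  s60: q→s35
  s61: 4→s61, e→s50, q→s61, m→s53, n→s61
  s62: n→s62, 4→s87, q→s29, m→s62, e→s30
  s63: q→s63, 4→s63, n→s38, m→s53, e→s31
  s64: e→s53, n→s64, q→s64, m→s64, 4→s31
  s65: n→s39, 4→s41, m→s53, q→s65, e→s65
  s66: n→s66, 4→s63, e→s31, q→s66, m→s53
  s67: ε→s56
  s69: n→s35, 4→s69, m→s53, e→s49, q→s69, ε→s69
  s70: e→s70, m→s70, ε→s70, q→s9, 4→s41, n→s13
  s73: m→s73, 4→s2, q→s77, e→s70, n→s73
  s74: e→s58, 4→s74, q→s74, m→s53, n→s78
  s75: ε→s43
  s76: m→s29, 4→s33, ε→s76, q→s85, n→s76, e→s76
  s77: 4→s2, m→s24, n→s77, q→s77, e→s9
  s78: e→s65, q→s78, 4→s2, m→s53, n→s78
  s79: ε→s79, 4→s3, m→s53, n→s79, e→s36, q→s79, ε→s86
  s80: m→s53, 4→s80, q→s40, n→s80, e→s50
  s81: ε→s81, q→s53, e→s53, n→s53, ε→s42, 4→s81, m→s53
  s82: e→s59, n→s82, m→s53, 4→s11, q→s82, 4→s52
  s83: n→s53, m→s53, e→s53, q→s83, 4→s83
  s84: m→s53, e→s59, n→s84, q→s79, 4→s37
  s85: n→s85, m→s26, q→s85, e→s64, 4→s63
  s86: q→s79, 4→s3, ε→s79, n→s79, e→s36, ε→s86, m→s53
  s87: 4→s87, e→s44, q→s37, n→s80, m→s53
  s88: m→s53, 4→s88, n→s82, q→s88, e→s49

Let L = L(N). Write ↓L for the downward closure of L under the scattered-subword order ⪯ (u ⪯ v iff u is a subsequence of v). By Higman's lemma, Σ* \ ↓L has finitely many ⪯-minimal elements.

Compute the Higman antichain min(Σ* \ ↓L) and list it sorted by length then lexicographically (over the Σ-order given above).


Antichain: [4m, qmeq, n4nen, enqqee].

|Q|=89, |F|=70, |δ|=395 (24 ε).
min D↑ (68 st, q0=0, F={10}): 0:m→0,q→1,e→2,4→3,n→4 1:m→5,q→1,e→6,4→3,n→7 2:m→2,q→6,e→2,4→8,n→9 3:m→10,q→3,e→8,4→3,n→11 4:m→4,q→7,e→12,4→13,n→4 5:m→5,q→5,e→14,4→15,n→16 6:m→17,q→6,e→6,4→8,n→18 7:m→16,q→7,e→19,4→13,n→7 8:m→10,q→8,e→8,4→8,n→20 9:m→9,q→21,e→9,4→22,n→9 10:m→10,q→10,e→10,4→10,n→10 11:m→10,q→11,e→23,4→13,n→11 12:m→12,q→19,e→12,4→24,n→9 13:m→10,q→13,e→24,4→13,n→25 14:m→14,q→10,e→14,4→26,n→27 15:m→10,q→15,e→26,4→15,n→28 16:m→16,q→16,e→27,4→29,n→16 17:m→17,q→17,e→14,4→30,n→31 18:m→31,q→21,e→18,4→22,n→18 19:m→32,q→19,e→19,4→24,n→18 20:m→10,q→33,e→20,4→22,n→20 21:m→34,q→35,e→21,4→36,n→21 22:m→10,q→36,e→22,4→22,n→37 23:m→10,q→23,e→23,4→24,n→20 24:m→10,q→24,e→24,4→24,n→37 25:m→10,q→25,e→38,4→25,n→25 26:m→10,q→10,e→26,4→26,n→39 27:m→27,q→10,e→27,4→40,n→27 28:m→10,q→28,e→39,4→29,n→28 29:m→10,q→29,e→40,4→29,n→41 30:m→10,q→30,e→26,4→30,n→42 31:m→31,q→34,e→27,4→43,n→31 32:m→32,q→32,e→27,4→44,n→31 33:m→10,q→45,e→33,4→36,n→33 34:m→34,q→46,e→27,4→47,n→34 35:m→46,q→35,e→48,4→49,n→35 36:m→10,q→49,e→36,4→36,n→50 37:m→10,q→50,e→51,4→37,n→37 38:m→10,q→38,e→38,4→38,n→10 39:m→10,q→10,e→39,4→40,n→39 40:m→10,q→10,e→40,4→40,n→52 41:m→10,q→41,e→53,4→41,n→41 42:m→10,q→54,e→39,4→43,n→42 43:m→10,q→47,e→40,4→43,n→55 44:m→10,q→44,e→40,4→44,n→55 45:m→10,q→45,e→56,4→49,n→45 46:m→46,q→46,e→57,4→58,n→46 47:m→10,q→58,e→40,4→47,n→59 48:m→48,q→48,e→10,4→56,n→48 49:m→10,q→49,e→56,4→49,n→60 50:m→10,q→60,e→61,4→50,n→50 51:m→10,q→61,e→51,4→51,n→10 52:m→10,q→10,e→53,4→52,n→52 53:m→10,q→10,e→53,4→53,n→10 54:m→10,q→62,e→39,4→47,n→54 55:m→10,q→59,e→53,4→55,n→55 56:m→10,q→56,e→10,4→56,n→56 57:m→57,q→10,e→10,4→63,n→57 58:m→10,q→58,e→63,4→58,n→64 59:m→10,q→64,e→53,4→59,n→59 60:m→10,q→60,e→65,4→60,n→60 61:m→10,q→66,e→61,4→61,n→10 62:m→10,q→62,e→63,4→58,n→62 63:m→10,q→10,e→10,4→63,n→63 64:m→10,q→64,e→67,4→64,n→64 65:m→10,q→65,e→10,4→65,n→10 66:m→10,q→66,e→65,4→66,n→10 67:m→10,q→10,e→10,4→67,n→10 (ε-aug+det+¬).
'4m': N↓-sim [80, 56, 2] end={s11,s53} — reject; 2/2 del acc.
'qmeq': run [80, 75, 43, 13, 1] end={s53} — reject; 4/4 single-dels accept.
'n4nen': N↓-sim [80, 68, 40, 26, 10, 1] end={s53} — reject; 5/5 del acc.
'enqqee': |S_i|=[80, 63, 48, 38, 20, 9, 1] end={s53} — reject; 6/6 deletions ∈↓L.
4 words, ⪯-incomp.


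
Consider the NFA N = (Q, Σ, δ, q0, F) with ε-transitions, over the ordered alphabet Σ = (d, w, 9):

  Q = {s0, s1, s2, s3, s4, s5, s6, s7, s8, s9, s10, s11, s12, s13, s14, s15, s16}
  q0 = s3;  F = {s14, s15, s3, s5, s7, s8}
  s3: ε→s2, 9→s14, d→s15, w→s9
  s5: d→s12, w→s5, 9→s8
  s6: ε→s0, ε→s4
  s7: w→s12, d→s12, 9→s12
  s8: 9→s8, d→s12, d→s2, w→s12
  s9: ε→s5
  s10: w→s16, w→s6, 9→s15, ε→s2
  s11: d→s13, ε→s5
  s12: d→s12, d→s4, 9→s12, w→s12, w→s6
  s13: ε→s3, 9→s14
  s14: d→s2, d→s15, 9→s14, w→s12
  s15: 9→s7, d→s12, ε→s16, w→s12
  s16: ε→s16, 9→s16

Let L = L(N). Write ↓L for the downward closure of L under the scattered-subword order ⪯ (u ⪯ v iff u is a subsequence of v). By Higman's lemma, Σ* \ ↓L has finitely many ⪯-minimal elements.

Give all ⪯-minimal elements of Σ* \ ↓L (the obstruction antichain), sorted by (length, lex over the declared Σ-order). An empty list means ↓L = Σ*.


|Q|=17, |F|=6, |δ|=40 (9 ε).
min D↑ (7 st, q0=0, F={4}): 0:d→1,w→2,9→3 1:d→4,w→4,9→5 2:d→4,w→2,9→6 3:d→1,w→4,9→3 4:d→4,w→4,9→4 5:d→4,w→4,9→4 6:d→4,w→4,9→6 [Hopcroft].
'dd': run [13, 8, 4] end={s0,s12,s4,s6} ∉↓L; 2/2 del acc.
'dw': run [13, 8, 4] end={s0,s12,s4,s6} — reject; 2/2 deletions ∈↓L.
'wd': |S_i|=[13, 8, 5] end={s0,s12,s2,s4,s6} rej; 2/2 del acc.
'9w': run [13, 10, 4] end={s0,s12,s4,s6} ∉↓L; 2/2 del acc.
'd99': run [13, 8, 6, 5] end={s0,s12,s16,s4,s6} — reject; 3/3 deletions ∈↓L.
5 obstructions.

min(Σ*\↓L) = [dd, dw, wd, 9w, d99].


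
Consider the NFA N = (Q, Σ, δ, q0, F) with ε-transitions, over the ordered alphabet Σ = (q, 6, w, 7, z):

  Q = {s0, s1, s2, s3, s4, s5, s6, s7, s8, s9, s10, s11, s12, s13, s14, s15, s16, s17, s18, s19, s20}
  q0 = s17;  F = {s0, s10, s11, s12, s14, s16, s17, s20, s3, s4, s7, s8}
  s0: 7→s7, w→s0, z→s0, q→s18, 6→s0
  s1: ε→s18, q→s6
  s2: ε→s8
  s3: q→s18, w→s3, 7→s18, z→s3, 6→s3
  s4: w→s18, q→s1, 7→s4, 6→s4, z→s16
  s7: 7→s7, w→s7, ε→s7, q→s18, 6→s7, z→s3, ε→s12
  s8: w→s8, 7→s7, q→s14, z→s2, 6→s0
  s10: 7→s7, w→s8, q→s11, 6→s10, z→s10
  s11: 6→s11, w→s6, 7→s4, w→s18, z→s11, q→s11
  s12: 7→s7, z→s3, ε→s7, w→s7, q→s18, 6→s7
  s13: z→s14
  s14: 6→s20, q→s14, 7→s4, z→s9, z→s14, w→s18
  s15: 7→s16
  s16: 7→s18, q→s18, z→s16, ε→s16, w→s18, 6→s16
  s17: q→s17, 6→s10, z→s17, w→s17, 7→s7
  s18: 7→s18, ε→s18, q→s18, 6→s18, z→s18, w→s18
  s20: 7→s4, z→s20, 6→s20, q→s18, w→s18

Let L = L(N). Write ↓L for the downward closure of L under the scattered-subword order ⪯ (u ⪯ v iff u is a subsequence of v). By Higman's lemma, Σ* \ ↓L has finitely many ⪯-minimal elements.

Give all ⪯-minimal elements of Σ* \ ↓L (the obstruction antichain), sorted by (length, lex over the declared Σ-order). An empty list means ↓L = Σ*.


|Q|=21, |F|=12, |δ|=77 (7 ε).
min D↑ (12 st, q0=0, F={5}): 0:q→0,6→1,w→0,7→2,z→0 1:q→3,6→1,w→4,7→2,z→1 2:q→5,6→2,w→2,7→2,z→6 3:q→3,6→3,w→5,7→7,z→3 4:q→8,6→9,w→4,7→2,z→4 5:q→5,6→5,w→5,7→5,z→5 6:q→5,6→6,w→6,7→5,z→6 7:q→5,6→7,w→5,7→7,z→10 8:q→8,6→11,w→5,7→7,z→8 9:q→5,6→9,w→9,7→2,z→9 10:q→5,6→10,w→5,7→5,z→10 11:q→5,6→11,w→5,7→7,z→11 (ε-aug+det+¬).
'7q': N↓-sim [17, 8, 3] end={s1,s18,s6} rej; 2/2 del acc.
'6qw': |S_i|=[17, 16, 9, 2] end={s18,s6} rej; 3/3 del acc.
'7z7': run [17, 8, 3, 1] end={s18} — reject; 3/3 single-dels accept.
'6w6q': run [17, 16, 14, 10, 3] end={s1,s18,s6} — reject; 4/4 single-dels accept.
4 obstructions.

A = [7q, 6qw, 7z7, 6w6q].
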